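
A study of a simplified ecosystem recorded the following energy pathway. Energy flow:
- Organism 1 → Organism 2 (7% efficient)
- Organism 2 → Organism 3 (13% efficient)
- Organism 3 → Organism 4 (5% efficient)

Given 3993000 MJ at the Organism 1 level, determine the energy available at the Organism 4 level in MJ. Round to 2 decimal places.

Organism 2: 3993000 × 0.07 = 279510 MJ
Organism 3: 279510 × 0.13 = 36336.3 MJ
Organism 4: 36336.3 × 0.05 = 1816.815 MJ

1816.82 MJ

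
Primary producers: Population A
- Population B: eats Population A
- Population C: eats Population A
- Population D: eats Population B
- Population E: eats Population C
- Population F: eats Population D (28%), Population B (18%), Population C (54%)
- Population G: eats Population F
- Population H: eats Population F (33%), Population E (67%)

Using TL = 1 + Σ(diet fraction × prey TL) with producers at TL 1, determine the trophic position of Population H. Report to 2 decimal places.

Population B: 1 + 1 = 2
Population C: 1 + 1 = 2
Population D: 1 + 2 = 3
Population E: 1 + 2 = 3
Population F: 1 + (0.28×3 + 0.18×2 + 0.54×2) = 3.28
Population G: 1 + 3.28 = 4.28
Population H: 1 + (0.33×3.28 + 0.67×3) = 4.0924

4.09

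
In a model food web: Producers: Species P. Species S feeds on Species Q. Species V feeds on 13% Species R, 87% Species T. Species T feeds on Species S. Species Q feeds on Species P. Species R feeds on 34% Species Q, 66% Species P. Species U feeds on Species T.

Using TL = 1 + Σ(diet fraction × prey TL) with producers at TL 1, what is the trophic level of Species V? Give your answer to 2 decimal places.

Species Q: 1 + 1 = 2
Species R: 1 + (0.34×2 + 0.66×1) = 2.34
Species S: 1 + 2 = 3
Species T: 1 + 3 = 4
Species U: 1 + 4 = 5
Species V: 1 + (0.13×2.34 + 0.87×4) = 4.7842

4.78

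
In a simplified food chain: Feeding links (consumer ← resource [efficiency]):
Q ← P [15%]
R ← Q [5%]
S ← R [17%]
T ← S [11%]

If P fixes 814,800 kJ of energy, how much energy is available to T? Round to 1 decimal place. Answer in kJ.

114.3 kJ

Q: 814800 × 0.15 = 122220 kJ
R: 122220 × 0.05 = 6111 kJ
S: 6111 × 0.17 = 1038.87 kJ
T: 1038.87 × 0.11 = 114.2757 kJ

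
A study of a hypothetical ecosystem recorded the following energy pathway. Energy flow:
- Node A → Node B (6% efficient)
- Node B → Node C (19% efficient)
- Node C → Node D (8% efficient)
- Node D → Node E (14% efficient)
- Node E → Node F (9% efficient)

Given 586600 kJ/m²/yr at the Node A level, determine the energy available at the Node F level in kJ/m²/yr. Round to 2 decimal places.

6.74 kJ/m²/yr

Node B: 586600 × 0.06 = 35196 kJ/m²/yr
Node C: 35196 × 0.19 = 6687.24 kJ/m²/yr
Node D: 6687.24 × 0.08 = 534.9792 kJ/m²/yr
Node E: 534.9792 × 0.14 = 74.897088 kJ/m²/yr
Node F: 74.897088 × 0.09 = 6.74073792 kJ/m²/yr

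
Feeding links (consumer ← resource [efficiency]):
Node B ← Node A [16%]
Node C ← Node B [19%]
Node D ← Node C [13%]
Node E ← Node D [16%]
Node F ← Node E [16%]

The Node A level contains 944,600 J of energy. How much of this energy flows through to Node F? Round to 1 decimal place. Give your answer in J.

Node B: 944600 × 0.16 = 151136 J
Node C: 151136 × 0.19 = 28715.84 J
Node D: 28715.84 × 0.13 = 3733.0592 J
Node E: 3733.0592 × 0.16 = 597.289472 J
Node F: 597.289472 × 0.16 = 95.56631552 J

95.6 J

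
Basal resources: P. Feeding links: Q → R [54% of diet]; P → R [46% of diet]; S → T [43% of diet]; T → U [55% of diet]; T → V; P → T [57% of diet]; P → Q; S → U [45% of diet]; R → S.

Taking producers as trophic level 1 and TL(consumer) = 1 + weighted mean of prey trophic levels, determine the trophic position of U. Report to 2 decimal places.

Q: 1 + 1 = 2
R: 1 + (0.46×1 + 0.54×2) = 2.54
S: 1 + 2.54 = 3.54
T: 1 + (0.57×1 + 0.43×3.54) = 3.0922
U: 1 + (0.45×3.54 + 0.55×3.0922) = 4.29371
V: 1 + 3.0922 = 4.0922

4.29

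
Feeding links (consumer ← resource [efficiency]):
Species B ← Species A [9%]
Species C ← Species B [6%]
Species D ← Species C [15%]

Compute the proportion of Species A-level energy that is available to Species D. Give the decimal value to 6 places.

Product of link efficiencies: 0.09 × 0.06 × 0.15 = 0.00081

0.000810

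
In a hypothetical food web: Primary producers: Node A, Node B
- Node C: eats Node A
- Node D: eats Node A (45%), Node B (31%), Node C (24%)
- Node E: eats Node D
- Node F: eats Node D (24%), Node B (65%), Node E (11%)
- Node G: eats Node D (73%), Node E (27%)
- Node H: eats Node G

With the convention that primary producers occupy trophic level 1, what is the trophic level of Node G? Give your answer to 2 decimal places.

Node C: 1 + 1 = 2
Node D: 1 + (0.45×1 + 0.31×1 + 0.24×2) = 2.24
Node E: 1 + 2.24 = 3.24
Node F: 1 + (0.24×2.24 + 0.65×1 + 0.11×3.24) = 2.544
Node G: 1 + (0.73×2.24 + 0.27×3.24) = 3.51
Node H: 1 + 3.51 = 4.51

3.51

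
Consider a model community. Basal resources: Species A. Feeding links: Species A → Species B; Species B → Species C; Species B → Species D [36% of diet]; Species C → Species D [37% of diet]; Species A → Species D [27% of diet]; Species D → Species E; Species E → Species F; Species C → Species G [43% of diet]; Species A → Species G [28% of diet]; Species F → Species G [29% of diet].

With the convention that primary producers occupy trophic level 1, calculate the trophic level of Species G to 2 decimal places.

Species B: 1 + 1 = 2
Species C: 1 + 2 = 3
Species D: 1 + (0.36×2 + 0.37×3 + 0.27×1) = 3.1
Species E: 1 + 3.1 = 4.1
Species F: 1 + 4.1 = 5.1
Species G: 1 + (0.43×3 + 0.28×1 + 0.29×5.1) = 4.049

4.05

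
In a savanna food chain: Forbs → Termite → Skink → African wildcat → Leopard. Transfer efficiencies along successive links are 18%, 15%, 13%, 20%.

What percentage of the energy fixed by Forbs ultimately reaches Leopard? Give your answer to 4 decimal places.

0.0702%

Product of link efficiencies: 0.18 × 0.15 × 0.13 × 0.2 = 0.000702
As a percentage: 0.000702 × 100 = 0.0702%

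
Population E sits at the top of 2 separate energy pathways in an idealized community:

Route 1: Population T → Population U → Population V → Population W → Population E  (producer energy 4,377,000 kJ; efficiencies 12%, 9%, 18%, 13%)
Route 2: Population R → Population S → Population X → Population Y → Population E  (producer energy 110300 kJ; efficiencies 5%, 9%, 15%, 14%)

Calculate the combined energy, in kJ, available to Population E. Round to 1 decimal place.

Route 1: 4377000 × 0.12 × 0.09 × 0.18 × 0.13 = 1106.15544 kJ
Route 2: 110300 × 0.05 × 0.09 × 0.15 × 0.14 = 10.42335 kJ
Total at Population E: 1106.15544 + 10.42335 = 1116.57879 kJ

1116.6 kJ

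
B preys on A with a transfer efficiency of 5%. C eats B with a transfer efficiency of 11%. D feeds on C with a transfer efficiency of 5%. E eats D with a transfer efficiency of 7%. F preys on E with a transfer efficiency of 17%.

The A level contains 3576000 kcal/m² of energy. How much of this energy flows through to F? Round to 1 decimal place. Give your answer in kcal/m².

11.7 kcal/m²

B: 3576000 × 0.05 = 178800 kcal/m²
C: 178800 × 0.11 = 19668 kcal/m²
D: 19668 × 0.05 = 983.4 kcal/m²
E: 983.4 × 0.07 = 68.838 kcal/m²
F: 68.838 × 0.17 = 11.70246 kcal/m²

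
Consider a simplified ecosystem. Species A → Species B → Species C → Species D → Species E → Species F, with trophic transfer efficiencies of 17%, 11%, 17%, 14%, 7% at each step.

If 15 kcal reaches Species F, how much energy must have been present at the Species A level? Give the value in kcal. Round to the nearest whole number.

481476 kcal

Cumulative transfer efficiency: 0.17 × 0.11 × 0.17 × 0.14 × 0.07 = 0.0000311542
Species A energy = 15 / 0.0000311542 = 481476 kcal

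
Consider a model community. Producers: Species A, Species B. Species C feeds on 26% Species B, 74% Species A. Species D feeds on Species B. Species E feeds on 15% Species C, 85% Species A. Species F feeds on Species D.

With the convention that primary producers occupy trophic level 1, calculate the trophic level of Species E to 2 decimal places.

2.15

Species C: 1 + (0.26×1 + 0.74×1) = 2
Species D: 1 + 1 = 2
Species E: 1 + (0.15×2 + 0.85×1) = 2.15
Species F: 1 + 2 = 3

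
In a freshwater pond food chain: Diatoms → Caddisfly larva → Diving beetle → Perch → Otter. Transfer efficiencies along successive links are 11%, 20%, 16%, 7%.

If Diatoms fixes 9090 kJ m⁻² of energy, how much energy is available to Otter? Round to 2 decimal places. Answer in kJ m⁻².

2.24 kJ m⁻²

Caddisfly larva: 9090 × 0.11 = 999.9 kJ m⁻²
Diving beetle: 999.9 × 0.2 = 199.98 kJ m⁻²
Perch: 199.98 × 0.16 = 31.9968 kJ m⁻²
Otter: 31.9968 × 0.07 = 2.239776 kJ m⁻²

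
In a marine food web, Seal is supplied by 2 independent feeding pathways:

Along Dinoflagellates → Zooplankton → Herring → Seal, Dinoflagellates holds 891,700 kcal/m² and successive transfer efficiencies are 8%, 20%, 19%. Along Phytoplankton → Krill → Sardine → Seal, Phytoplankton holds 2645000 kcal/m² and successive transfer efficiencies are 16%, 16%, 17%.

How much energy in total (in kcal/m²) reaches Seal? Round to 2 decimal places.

14221.81 kcal/m²

Via Dinoflagellates: 891700 × 0.08 × 0.2 × 0.19 = 2710.768 kcal/m²
Via Phytoplankton: 2645000 × 0.16 × 0.16 × 0.17 = 11511.04 kcal/m²
Total at Seal: 2710.768 + 11511.04 = 14221.808 kcal/m²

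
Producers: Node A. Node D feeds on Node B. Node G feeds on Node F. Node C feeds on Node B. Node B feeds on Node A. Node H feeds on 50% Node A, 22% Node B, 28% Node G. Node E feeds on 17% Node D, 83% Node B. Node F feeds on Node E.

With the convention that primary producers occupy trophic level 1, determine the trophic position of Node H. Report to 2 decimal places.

3.39

Node B: 1 + 1 = 2
Node C: 1 + 2 = 3
Node D: 1 + 2 = 3
Node E: 1 + (0.17×3 + 0.83×2) = 3.17
Node F: 1 + 3.17 = 4.17
Node G: 1 + 4.17 = 5.17
Node H: 1 + (0.5×1 + 0.22×2 + 0.28×5.17) = 3.3876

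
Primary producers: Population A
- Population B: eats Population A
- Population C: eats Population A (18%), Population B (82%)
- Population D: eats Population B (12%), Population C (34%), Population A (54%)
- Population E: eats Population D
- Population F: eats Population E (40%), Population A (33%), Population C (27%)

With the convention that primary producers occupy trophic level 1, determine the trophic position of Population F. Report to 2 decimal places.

3.59

Population B: 1 + 1 = 2
Population C: 1 + (0.18×1 + 0.82×2) = 2.82
Population D: 1 + (0.12×2 + 0.34×2.82 + 0.54×1) = 2.7388
Population E: 1 + 2.7388 = 3.7388
Population F: 1 + (0.4×3.7388 + 0.33×1 + 0.27×2.82) = 3.58692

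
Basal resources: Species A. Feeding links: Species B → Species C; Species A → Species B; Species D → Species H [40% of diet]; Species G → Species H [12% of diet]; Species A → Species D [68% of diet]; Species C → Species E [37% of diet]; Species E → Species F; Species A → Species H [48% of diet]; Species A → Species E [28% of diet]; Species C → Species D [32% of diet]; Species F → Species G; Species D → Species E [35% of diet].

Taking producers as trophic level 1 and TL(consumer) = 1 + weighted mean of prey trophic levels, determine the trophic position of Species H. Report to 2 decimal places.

3.17

Species B: 1 + 1 = 2
Species C: 1 + 2 = 3
Species D: 1 + (0.32×3 + 0.68×1) = 2.64
Species E: 1 + (0.37×3 + 0.35×2.64 + 0.28×1) = 3.314
Species F: 1 + 3.314 = 4.314
Species G: 1 + 4.314 = 5.314
Species H: 1 + (0.48×1 + 0.4×2.64 + 0.12×5.314) = 3.17368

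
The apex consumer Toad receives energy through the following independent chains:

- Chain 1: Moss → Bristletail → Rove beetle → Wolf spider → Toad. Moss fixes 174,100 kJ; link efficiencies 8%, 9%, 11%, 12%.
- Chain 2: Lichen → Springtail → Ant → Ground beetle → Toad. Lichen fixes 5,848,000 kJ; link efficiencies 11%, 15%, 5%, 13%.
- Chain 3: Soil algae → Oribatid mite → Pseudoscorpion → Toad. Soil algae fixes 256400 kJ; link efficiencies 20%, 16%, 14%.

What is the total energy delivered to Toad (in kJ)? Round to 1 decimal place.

Chain 1: 174100 × 0.08 × 0.09 × 0.11 × 0.12 = 16.546464 kJ
Chain 2: 5848000 × 0.11 × 0.15 × 0.05 × 0.13 = 627.198 kJ
Chain 3: 256400 × 0.2 × 0.16 × 0.14 = 1148.672 kJ
Total at Toad: 16.546464 + 627.198 + 1148.672 = 1792.416464 kJ

1792.4 kJ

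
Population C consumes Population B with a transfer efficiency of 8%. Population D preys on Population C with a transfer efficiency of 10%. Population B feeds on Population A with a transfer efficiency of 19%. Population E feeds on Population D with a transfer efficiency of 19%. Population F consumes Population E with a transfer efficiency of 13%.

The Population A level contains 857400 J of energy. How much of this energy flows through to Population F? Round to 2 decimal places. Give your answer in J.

32.19 J

Population B: 857400 × 0.19 = 162906 J
Population C: 162906 × 0.08 = 13032.48 J
Population D: 13032.48 × 0.1 = 1303.248 J
Population E: 1303.248 × 0.19 = 247.61712 J
Population F: 247.61712 × 0.13 = 32.1902256 J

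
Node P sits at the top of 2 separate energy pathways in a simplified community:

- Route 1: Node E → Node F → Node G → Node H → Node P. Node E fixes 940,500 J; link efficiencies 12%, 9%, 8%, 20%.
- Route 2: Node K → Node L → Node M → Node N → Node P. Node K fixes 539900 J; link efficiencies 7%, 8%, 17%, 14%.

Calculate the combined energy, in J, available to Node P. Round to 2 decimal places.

234.48 J

Route 1: 940500 × 0.12 × 0.09 × 0.08 × 0.2 = 162.5184 J
Route 2: 539900 × 0.07 × 0.08 × 0.17 × 0.14 = 71.957872 J
Total at Node P: 162.5184 + 71.957872 = 234.476272 J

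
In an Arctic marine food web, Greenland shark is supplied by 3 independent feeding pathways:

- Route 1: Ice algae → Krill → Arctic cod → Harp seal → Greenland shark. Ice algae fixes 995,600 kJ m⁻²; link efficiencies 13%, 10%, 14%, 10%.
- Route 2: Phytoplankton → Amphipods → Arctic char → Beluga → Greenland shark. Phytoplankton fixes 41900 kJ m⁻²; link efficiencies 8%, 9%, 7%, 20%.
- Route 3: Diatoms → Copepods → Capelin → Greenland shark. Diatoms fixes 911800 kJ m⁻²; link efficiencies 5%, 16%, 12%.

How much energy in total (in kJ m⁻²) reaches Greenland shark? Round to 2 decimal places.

1060.75 kJ m⁻²

Route 1: 995600 × 0.13 × 0.1 × 0.14 × 0.1 = 181.1992 kJ m⁻²
Route 2: 41900 × 0.08 × 0.09 × 0.07 × 0.2 = 4.22352 kJ m⁻²
Route 3: 911800 × 0.05 × 0.16 × 0.12 = 875.328 kJ m⁻²
Total at Greenland shark: 181.1992 + 4.22352 + 875.328 = 1060.75072 kJ m⁻²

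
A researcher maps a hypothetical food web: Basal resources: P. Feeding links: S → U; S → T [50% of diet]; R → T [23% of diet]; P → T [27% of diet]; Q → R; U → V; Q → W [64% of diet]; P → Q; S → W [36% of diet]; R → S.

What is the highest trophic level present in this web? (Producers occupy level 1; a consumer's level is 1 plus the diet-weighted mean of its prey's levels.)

6

Q: 1 + 1 = 2
R: 1 + 2 = 3
S: 1 + 3 = 4
T: 1 + (0.5×4 + 0.27×1 + 0.23×3) = 3.96
U: 1 + 4 = 5
V: 1 + 5 = 6
W: 1 + (0.36×4 + 0.64×2) = 3.72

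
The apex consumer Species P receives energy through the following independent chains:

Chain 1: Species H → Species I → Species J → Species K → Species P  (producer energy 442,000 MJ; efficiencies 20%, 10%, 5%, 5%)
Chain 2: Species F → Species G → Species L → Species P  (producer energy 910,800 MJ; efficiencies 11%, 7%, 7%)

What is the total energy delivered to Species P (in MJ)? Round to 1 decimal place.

Chain 1: 442000 × 0.2 × 0.1 × 0.05 × 0.05 = 22.1 MJ
Chain 2: 910800 × 0.11 × 0.07 × 0.07 = 490.9212 MJ
Total at Species P: 22.1 + 490.9212 = 513.0212 MJ

513.0 MJ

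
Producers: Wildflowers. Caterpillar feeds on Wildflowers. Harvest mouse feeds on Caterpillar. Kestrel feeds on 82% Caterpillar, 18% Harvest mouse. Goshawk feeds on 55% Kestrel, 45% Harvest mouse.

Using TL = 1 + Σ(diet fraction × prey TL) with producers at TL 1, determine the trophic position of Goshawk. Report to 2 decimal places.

Caterpillar: 1 + 1 = 2
Harvest mouse: 1 + 2 = 3
Kestrel: 1 + (0.82×2 + 0.18×3) = 3.18
Goshawk: 1 + (0.55×3.18 + 0.45×3) = 4.099

4.10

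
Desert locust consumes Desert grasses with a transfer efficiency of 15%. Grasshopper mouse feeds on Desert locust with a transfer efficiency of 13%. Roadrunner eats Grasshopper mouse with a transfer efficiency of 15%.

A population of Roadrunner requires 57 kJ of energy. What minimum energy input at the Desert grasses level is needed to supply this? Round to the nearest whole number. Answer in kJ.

Cumulative transfer efficiency: 0.15 × 0.13 × 0.15 = 0.002925
Desert grasses energy = 57 / 0.002925 = 19487 kJ

19487 kJ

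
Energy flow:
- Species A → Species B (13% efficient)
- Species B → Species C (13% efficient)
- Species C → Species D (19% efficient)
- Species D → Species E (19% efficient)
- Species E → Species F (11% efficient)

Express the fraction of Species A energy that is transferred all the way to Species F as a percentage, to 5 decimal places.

Product of link efficiencies: 0.13 × 0.13 × 0.19 × 0.19 × 0.11 = 0.0000671099
As a percentage: 0.0000671099 × 100 = 0.00671%

0.00671%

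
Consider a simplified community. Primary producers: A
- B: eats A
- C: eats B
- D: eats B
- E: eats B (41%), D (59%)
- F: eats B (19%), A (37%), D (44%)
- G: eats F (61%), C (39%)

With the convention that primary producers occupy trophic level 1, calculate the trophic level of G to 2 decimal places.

B: 1 + 1 = 2
C: 1 + 2 = 3
D: 1 + 2 = 3
E: 1 + (0.41×2 + 0.59×3) = 3.59
F: 1 + (0.19×2 + 0.37×1 + 0.44×3) = 3.07
G: 1 + (0.61×3.07 + 0.39×3) = 4.0427

4.04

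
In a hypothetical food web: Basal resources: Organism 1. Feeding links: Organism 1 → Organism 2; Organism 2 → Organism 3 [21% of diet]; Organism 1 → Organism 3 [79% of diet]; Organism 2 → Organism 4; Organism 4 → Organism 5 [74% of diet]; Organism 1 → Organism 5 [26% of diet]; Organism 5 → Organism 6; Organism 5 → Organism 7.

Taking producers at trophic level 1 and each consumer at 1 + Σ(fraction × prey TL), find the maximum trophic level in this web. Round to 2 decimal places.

Organism 2: 1 + 1 = 2
Organism 3: 1 + (0.21×2 + 0.79×1) = 2.21
Organism 4: 1 + 2 = 3
Organism 5: 1 + (0.74×3 + 0.26×1) = 3.48
Organism 6: 1 + 3.48 = 4.48
Organism 7: 1 + 3.48 = 4.48

4.48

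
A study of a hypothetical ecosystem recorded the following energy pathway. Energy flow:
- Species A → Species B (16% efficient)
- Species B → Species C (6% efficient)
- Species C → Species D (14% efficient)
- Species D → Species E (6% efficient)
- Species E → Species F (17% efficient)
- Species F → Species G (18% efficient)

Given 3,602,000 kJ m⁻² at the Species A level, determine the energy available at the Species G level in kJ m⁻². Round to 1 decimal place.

8.9 kJ m⁻²

Species B: 3602000 × 0.16 = 576320 kJ m⁻²
Species C: 576320 × 0.06 = 34579.2 kJ m⁻²
Species D: 34579.2 × 0.14 = 4841.088 kJ m⁻²
Species E: 4841.088 × 0.06 = 290.46528 kJ m⁻²
Species F: 290.46528 × 0.17 = 49.3790976 kJ m⁻²
Species G: 49.3790976 × 0.18 = 8.888237568 kJ m⁻²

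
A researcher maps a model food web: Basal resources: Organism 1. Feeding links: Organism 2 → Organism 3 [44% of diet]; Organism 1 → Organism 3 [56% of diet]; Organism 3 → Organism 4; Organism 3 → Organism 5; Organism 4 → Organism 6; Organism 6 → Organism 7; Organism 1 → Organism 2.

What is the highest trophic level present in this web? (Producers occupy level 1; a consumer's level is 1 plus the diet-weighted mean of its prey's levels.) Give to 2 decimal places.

Organism 2: 1 + 1 = 2
Organism 3: 1 + (0.44×2 + 0.56×1) = 2.44
Organism 4: 1 + 2.44 = 3.44
Organism 5: 1 + 2.44 = 3.44
Organism 6: 1 + 3.44 = 4.44
Organism 7: 1 + 4.44 = 5.44

5.44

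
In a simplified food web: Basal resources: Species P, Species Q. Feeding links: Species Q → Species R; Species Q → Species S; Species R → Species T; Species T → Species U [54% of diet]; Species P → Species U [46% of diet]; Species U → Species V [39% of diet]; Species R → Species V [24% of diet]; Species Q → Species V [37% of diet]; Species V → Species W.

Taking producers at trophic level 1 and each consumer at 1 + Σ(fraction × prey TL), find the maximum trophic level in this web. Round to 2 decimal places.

4.05

Species R: 1 + 1 = 2
Species S: 1 + 1 = 2
Species T: 1 + 2 = 3
Species U: 1 + (0.54×3 + 0.46×1) = 3.08
Species V: 1 + (0.39×3.08 + 0.24×2 + 0.37×1) = 3.0512
Species W: 1 + 3.0512 = 4.0512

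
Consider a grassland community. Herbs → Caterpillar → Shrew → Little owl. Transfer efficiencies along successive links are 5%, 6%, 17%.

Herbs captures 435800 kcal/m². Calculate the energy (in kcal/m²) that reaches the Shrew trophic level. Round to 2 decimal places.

Caterpillar: 435800 × 0.05 = 21790 kcal/m²
Shrew: 21790 × 0.06 = 1307.4 kcal/m²

1307.40 kcal/m²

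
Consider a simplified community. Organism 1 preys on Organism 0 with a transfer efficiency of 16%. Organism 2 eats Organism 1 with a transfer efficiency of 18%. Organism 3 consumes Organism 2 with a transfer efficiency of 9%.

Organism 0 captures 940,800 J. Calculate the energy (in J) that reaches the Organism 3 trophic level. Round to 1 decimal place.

2438.6 J

Organism 1: 940800 × 0.16 = 150528 J
Organism 2: 150528 × 0.18 = 27095.04 J
Organism 3: 27095.04 × 0.09 = 2438.5536 J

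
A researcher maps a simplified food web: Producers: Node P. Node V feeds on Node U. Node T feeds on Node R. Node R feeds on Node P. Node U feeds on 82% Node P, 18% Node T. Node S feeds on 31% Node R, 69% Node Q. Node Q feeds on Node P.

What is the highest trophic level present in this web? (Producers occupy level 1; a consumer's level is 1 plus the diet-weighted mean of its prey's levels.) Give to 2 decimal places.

3.36

Node Q: 1 + 1 = 2
Node R: 1 + 1 = 2
Node S: 1 + (0.31×2 + 0.69×2) = 3
Node T: 1 + 2 = 3
Node U: 1 + (0.82×1 + 0.18×3) = 2.36
Node V: 1 + 2.36 = 3.36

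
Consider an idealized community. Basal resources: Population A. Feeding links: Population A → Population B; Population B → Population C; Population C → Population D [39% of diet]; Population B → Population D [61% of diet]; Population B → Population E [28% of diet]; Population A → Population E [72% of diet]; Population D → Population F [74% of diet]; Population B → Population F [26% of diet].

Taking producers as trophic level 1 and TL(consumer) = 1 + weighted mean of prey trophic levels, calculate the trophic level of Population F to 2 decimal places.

Population B: 1 + 1 = 2
Population C: 1 + 2 = 3
Population D: 1 + (0.39×3 + 0.61×2) = 3.39
Population E: 1 + (0.28×2 + 0.72×1) = 2.28
Population F: 1 + (0.74×3.39 + 0.26×2) = 4.0286

4.03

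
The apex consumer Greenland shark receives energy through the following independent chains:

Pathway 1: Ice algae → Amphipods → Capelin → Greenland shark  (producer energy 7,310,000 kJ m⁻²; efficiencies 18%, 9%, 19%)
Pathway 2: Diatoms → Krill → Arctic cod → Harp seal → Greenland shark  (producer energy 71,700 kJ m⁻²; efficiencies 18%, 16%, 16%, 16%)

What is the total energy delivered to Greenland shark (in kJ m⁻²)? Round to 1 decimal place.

Pathway 1: 7310000 × 0.18 × 0.09 × 0.19 = 22500.18 kJ m⁻²
Pathway 2: 71700 × 0.18 × 0.16 × 0.16 × 0.16 = 52.862976 kJ m⁻²
Total at Greenland shark: 22500.18 + 52.862976 = 22553.042976 kJ m⁻²

22553.0 kJ m⁻²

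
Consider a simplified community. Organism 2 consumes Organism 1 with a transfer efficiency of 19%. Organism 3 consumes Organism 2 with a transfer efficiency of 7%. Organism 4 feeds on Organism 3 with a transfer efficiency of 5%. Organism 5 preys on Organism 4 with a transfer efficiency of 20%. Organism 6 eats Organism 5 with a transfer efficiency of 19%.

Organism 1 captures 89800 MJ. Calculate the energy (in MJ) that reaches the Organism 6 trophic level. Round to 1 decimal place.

Organism 2: 89800 × 0.19 = 17062 MJ
Organism 3: 17062 × 0.07 = 1194.34 MJ
Organism 4: 1194.34 × 0.05 = 59.717 MJ
Organism 5: 59.717 × 0.2 = 11.9434 MJ
Organism 6: 11.9434 × 0.19 = 2.269246 MJ

2.3 MJ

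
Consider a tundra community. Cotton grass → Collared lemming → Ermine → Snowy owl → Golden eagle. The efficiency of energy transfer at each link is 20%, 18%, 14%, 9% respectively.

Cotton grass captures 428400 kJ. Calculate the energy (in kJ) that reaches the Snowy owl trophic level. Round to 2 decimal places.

2159.14 kJ

Collared lemming: 428400 × 0.2 = 85680 kJ
Ermine: 85680 × 0.18 = 15422.4 kJ
Snowy owl: 15422.4 × 0.14 = 2159.136 kJ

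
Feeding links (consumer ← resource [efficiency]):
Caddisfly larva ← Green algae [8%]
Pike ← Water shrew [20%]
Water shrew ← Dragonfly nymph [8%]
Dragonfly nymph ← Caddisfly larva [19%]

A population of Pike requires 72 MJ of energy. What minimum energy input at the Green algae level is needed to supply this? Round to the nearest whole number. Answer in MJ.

Cumulative transfer efficiency: 0.08 × 0.19 × 0.08 × 0.2 = 0.0002432
Green algae energy = 72 / 0.0002432 = 296053 MJ

296053 MJ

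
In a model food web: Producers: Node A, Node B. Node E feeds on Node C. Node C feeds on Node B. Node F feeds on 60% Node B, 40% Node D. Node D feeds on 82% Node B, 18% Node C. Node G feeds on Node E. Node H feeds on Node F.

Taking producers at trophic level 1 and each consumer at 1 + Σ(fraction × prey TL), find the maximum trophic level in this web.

4

Node C: 1 + 1 = 2
Node D: 1 + (0.82×1 + 0.18×2) = 2.18
Node E: 1 + 2 = 3
Node F: 1 + (0.6×1 + 0.4×2.18) = 2.472
Node G: 1 + 3 = 4
Node H: 1 + 2.472 = 3.472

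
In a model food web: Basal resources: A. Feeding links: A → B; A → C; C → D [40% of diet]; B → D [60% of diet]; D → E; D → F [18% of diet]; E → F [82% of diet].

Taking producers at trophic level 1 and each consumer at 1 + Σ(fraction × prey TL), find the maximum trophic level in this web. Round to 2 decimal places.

4.82

B: 1 + 1 = 2
C: 1 + 1 = 2
D: 1 + (0.4×2 + 0.6×2) = 3
E: 1 + 3 = 4
F: 1 + (0.18×3 + 0.82×4) = 4.82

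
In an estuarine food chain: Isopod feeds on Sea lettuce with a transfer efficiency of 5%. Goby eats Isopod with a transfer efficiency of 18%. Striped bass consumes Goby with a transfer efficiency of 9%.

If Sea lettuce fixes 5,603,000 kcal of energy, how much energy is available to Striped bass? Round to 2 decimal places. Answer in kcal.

Isopod: 5603000 × 0.05 = 280150 kcal
Goby: 280150 × 0.18 = 50427 kcal
Striped bass: 50427 × 0.09 = 4538.43 kcal

4538.43 kcal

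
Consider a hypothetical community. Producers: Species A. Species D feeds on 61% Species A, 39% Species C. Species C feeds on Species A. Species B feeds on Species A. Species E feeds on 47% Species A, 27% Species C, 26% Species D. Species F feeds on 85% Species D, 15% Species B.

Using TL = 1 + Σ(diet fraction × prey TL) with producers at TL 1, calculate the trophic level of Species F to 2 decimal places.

Species B: 1 + 1 = 2
Species C: 1 + 1 = 2
Species D: 1 + (0.61×1 + 0.39×2) = 2.39
Species E: 1 + (0.47×1 + 0.27×2 + 0.26×2.39) = 2.6314
Species F: 1 + (0.85×2.39 + 0.15×2) = 3.3315

3.33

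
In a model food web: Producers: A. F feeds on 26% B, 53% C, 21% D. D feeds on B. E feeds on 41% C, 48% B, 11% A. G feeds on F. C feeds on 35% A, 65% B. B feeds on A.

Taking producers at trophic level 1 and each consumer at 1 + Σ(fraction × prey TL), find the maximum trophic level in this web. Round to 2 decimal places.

4.55

B: 1 + 1 = 2
C: 1 + (0.35×1 + 0.65×2) = 2.65
D: 1 + 2 = 3
E: 1 + (0.41×2.65 + 0.48×2 + 0.11×1) = 3.1565
F: 1 + (0.26×2 + 0.53×2.65 + 0.21×3) = 3.5545
G: 1 + 3.5545 = 4.5545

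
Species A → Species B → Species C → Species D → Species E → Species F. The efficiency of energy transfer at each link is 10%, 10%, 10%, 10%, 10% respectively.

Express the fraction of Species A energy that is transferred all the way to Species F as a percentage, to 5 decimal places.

Product of link efficiencies: 0.1 × 0.1 × 0.1 × 0.1 × 0.1 = 0.00001
As a percentage: 0.00001 × 100 = 0.00100%

0.00100%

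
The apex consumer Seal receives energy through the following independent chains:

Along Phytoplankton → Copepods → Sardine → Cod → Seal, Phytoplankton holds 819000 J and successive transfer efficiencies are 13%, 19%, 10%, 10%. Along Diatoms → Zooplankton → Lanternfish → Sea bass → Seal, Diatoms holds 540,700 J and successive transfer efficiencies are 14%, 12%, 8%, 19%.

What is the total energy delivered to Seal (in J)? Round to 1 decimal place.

Via Phytoplankton: 819000 × 0.13 × 0.19 × 0.1 × 0.1 = 202.293 J
Via Diatoms: 540700 × 0.14 × 0.12 × 0.08 × 0.19 = 138.073152 J
Total at Seal: 202.293 + 138.073152 = 340.366152 J

340.4 J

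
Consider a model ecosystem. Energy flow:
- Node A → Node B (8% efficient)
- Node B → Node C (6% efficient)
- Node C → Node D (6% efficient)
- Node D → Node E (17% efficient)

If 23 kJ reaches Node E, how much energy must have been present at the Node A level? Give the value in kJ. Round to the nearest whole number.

469771 kJ

Cumulative transfer efficiency: 0.08 × 0.06 × 0.06 × 0.17 = 0.00004896
Node A energy = 23 / 0.00004896 = 469771 kJ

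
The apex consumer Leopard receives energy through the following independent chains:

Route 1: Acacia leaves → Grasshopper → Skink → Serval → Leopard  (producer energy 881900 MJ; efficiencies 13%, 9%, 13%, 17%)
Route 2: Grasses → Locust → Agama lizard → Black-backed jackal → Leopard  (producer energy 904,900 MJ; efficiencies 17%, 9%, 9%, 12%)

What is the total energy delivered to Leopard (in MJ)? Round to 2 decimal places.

Route 1: 881900 × 0.13 × 0.09 × 0.13 × 0.17 = 228.032883 MJ
Route 2: 904900 × 0.17 × 0.09 × 0.09 × 0.12 = 149.525676 MJ
Total at Leopard: 228.032883 + 149.525676 = 377.558559 MJ

377.56 MJ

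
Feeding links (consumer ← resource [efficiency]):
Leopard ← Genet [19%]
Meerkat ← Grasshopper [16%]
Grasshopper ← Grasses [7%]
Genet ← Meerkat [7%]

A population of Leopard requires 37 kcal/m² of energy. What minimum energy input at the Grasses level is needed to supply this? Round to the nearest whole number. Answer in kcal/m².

248389 kcal/m²

Cumulative transfer efficiency: 0.07 × 0.16 × 0.07 × 0.19 = 0.00014896
Grasses energy = 37 / 0.00014896 = 248389 kcal/m²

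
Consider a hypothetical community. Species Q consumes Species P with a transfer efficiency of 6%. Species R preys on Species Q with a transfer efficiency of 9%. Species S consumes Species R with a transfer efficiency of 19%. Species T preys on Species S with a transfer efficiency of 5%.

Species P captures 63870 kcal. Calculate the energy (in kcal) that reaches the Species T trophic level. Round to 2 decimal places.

Species Q: 63870 × 0.06 = 3832.2 kcal
Species R: 3832.2 × 0.09 = 344.898 kcal
Species S: 344.898 × 0.19 = 65.53062 kcal
Species T: 65.53062 × 0.05 = 3.276531 kcal

3.28 kcal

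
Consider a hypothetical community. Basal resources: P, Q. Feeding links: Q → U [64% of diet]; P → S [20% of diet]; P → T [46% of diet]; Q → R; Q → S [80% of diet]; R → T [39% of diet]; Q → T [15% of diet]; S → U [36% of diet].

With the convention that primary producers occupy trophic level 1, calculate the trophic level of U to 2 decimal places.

R: 1 + 1 = 2
S: 1 + (0.2×1 + 0.8×1) = 2
T: 1 + (0.15×1 + 0.39×2 + 0.46×1) = 2.39
U: 1 + (0.36×2 + 0.64×1) = 2.36

2.36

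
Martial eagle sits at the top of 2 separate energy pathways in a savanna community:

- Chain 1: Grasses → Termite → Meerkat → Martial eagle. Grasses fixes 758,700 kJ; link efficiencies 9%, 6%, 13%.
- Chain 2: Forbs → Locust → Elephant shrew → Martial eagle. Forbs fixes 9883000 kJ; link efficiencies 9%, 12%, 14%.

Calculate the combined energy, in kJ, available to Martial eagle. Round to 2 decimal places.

15475.70 kJ

Chain 1: 758700 × 0.09 × 0.06 × 0.13 = 532.6074 kJ
Chain 2: 9883000 × 0.09 × 0.12 × 0.14 = 14943.096 kJ
Total at Martial eagle: 532.6074 + 14943.096 = 15475.7034 kJ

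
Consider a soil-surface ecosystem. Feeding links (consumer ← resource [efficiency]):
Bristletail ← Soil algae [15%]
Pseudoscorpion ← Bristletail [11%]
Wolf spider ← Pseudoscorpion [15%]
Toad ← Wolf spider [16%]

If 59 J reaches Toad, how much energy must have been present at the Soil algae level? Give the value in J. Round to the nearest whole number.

148990 J

Cumulative transfer efficiency: 0.15 × 0.11 × 0.15 × 0.16 = 0.000396
Soil algae energy = 59 / 0.000396 = 148990 J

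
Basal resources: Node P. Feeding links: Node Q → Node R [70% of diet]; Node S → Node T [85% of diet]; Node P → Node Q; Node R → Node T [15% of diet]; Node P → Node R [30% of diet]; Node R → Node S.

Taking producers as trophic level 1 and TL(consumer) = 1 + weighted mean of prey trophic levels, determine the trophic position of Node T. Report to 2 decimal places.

Node Q: 1 + 1 = 2
Node R: 1 + (0.7×2 + 0.3×1) = 2.7
Node S: 1 + 2.7 = 3.7
Node T: 1 + (0.15×2.7 + 0.85×3.7) = 4.55

4.55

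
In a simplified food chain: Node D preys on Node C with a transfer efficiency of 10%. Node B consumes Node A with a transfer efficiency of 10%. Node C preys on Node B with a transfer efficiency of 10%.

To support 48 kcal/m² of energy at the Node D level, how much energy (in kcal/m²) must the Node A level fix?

48000 kcal/m²

Cumulative transfer efficiency: 0.1 × 0.1 × 0.1 = 0.001
Node A energy = 48 / 0.001 = 48000 kcal/m²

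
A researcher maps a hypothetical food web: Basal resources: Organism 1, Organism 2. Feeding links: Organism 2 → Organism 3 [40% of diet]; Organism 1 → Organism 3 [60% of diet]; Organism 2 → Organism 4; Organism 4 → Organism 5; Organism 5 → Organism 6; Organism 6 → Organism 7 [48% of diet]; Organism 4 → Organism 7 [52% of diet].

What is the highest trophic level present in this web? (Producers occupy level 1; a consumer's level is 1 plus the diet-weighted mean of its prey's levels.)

Organism 3: 1 + (0.4×1 + 0.6×1) = 2
Organism 4: 1 + 1 = 2
Organism 5: 1 + 2 = 3
Organism 6: 1 + 3 = 4
Organism 7: 1 + (0.48×4 + 0.52×2) = 3.96

4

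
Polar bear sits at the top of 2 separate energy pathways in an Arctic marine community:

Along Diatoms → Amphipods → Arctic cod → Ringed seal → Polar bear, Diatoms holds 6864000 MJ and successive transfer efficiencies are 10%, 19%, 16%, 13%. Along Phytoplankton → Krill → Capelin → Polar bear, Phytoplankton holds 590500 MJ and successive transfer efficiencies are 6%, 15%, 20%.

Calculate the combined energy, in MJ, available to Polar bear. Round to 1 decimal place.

3775.6 MJ

Via Diatoms: 6864000 × 0.1 × 0.19 × 0.16 × 0.13 = 2712.6528 MJ
Via Phytoplankton: 590500 × 0.06 × 0.15 × 0.2 = 1062.9 MJ
Total at Polar bear: 2712.6528 + 1062.9 = 3775.5528 MJ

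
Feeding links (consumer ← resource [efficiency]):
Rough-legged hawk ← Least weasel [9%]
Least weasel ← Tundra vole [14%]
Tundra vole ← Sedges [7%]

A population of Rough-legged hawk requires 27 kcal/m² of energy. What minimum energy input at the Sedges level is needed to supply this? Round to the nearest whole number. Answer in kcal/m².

Cumulative transfer efficiency: 0.07 × 0.14 × 0.09 = 0.000882
Sedges energy = 27 / 0.000882 = 30612 kcal/m²

30612 kcal/m²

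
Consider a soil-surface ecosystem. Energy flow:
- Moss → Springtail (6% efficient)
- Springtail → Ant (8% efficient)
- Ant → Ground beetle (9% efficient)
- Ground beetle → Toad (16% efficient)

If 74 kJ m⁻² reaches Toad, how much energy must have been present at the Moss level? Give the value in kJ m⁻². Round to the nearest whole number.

Cumulative transfer efficiency: 0.06 × 0.08 × 0.09 × 0.16 = 0.00006912
Moss energy = 74 / 0.00006912 = 1070602 kJ m⁻²

1070602 kJ m⁻²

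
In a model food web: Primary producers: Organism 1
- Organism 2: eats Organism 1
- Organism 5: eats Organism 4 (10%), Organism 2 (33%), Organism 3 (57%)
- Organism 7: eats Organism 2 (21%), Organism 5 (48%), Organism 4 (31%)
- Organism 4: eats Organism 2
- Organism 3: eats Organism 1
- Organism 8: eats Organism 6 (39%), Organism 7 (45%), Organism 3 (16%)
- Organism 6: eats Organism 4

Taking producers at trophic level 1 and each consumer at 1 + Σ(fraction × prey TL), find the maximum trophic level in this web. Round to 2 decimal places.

Organism 2: 1 + 1 = 2
Organism 3: 1 + 1 = 2
Organism 4: 1 + 2 = 3
Organism 5: 1 + (0.1×3 + 0.33×2 + 0.57×2) = 3.1
Organism 6: 1 + 3 = 4
Organism 7: 1 + (0.21×2 + 0.48×3.1 + 0.31×3) = 3.838
Organism 8: 1 + (0.39×4 + 0.45×3.838 + 0.16×2) = 4.6071

4.61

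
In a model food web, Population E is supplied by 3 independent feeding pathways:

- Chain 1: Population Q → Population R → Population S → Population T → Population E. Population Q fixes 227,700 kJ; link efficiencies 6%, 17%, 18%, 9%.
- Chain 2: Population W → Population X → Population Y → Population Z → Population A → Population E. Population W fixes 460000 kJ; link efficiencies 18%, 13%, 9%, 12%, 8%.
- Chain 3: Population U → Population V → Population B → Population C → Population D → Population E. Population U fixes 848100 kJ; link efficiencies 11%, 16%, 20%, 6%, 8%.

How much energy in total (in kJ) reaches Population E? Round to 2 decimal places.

61.25 kJ

Chain 1: 227700 × 0.06 × 0.17 × 0.18 × 0.09 = 37.625148 kJ
Chain 2: 460000 × 0.18 × 0.13 × 0.09 × 0.12 × 0.08 = 9.300096 kJ
Chain 3: 848100 × 0.11 × 0.16 × 0.2 × 0.06 × 0.08 = 14.3294976 kJ
Total at Population E: 37.625148 + 9.300096 + 14.3294976 = 61.2547416 kJ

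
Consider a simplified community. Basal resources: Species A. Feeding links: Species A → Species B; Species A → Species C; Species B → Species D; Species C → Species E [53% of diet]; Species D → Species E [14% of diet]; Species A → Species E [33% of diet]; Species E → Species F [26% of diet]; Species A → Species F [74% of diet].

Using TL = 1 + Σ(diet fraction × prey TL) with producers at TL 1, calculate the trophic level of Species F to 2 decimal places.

2.47

Species B: 1 + 1 = 2
Species C: 1 + 1 = 2
Species D: 1 + 2 = 3
Species E: 1 + (0.53×2 + 0.14×3 + 0.33×1) = 2.81
Species F: 1 + (0.26×2.81 + 0.74×1) = 2.4706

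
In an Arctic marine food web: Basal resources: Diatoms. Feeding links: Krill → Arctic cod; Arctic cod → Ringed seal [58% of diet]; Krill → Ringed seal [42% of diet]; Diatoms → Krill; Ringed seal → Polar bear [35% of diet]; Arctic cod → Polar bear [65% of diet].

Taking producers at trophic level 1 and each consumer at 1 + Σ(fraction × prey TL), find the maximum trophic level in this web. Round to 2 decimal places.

Krill: 1 + 1 = 2
Arctic cod: 1 + 2 = 3
Ringed seal: 1 + (0.58×3 + 0.42×2) = 3.58
Polar bear: 1 + (0.65×3 + 0.35×3.58) = 4.203

4.20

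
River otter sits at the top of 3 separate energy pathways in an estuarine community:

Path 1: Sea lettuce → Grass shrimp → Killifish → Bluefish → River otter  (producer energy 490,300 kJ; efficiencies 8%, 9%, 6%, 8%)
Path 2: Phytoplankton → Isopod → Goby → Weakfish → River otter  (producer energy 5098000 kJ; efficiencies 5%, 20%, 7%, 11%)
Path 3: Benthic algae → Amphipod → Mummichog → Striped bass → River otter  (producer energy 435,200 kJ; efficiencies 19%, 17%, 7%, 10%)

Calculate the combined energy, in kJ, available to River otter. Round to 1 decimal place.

Path 1: 490300 × 0.08 × 0.09 × 0.06 × 0.08 = 16.944768 kJ
Path 2: 5098000 × 0.05 × 0.2 × 0.07 × 0.11 = 392.546 kJ
Path 3: 435200 × 0.19 × 0.17 × 0.07 × 0.1 = 98.39872 kJ
Total at River otter: 16.944768 + 392.546 + 98.39872 = 507.889488 kJ

507.9 kJ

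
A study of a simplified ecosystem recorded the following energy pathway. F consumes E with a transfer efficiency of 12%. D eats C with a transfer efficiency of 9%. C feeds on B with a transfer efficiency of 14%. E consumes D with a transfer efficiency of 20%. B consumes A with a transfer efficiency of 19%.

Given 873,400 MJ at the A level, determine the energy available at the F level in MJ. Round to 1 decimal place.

50.2 MJ

B: 873400 × 0.19 = 165946 MJ
C: 165946 × 0.14 = 23232.44 MJ
D: 23232.44 × 0.09 = 2090.9196 MJ
E: 2090.9196 × 0.2 = 418.18392 MJ
F: 418.18392 × 0.12 = 50.1820704 MJ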